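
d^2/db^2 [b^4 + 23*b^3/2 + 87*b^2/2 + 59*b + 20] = 12*b^2 + 69*b + 87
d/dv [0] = 0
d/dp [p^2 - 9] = 2*p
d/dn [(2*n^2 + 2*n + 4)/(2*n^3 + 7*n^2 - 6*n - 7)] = 2*(-2*n^4 - 4*n^3 - 25*n^2 - 42*n + 5)/(4*n^6 + 28*n^5 + 25*n^4 - 112*n^3 - 62*n^2 + 84*n + 49)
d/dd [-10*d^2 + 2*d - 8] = 2 - 20*d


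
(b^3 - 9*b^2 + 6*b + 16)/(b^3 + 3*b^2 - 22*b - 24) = (b^2 - 10*b + 16)/(b^2 + 2*b - 24)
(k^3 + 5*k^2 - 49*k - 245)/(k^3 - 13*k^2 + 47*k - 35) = (k^2 + 12*k + 35)/(k^2 - 6*k + 5)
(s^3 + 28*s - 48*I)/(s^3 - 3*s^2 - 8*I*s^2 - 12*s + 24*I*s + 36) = (s^2 + 2*I*s + 24)/(s^2 + s*(-3 - 6*I) + 18*I)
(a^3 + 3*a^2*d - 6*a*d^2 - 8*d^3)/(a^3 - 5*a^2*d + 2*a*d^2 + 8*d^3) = (a + 4*d)/(a - 4*d)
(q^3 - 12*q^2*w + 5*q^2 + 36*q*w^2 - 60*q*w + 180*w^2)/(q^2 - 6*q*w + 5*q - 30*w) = q - 6*w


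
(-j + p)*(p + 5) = -j*p - 5*j + p^2 + 5*p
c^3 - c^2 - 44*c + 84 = (c - 6)*(c - 2)*(c + 7)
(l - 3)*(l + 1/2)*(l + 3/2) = l^3 - l^2 - 21*l/4 - 9/4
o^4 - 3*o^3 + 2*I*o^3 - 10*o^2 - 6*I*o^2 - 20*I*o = o*(o - 5)*(o + 2)*(o + 2*I)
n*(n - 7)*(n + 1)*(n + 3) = n^4 - 3*n^3 - 25*n^2 - 21*n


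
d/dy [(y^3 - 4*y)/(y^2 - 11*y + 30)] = (y^4 - 22*y^3 + 94*y^2 - 120)/(y^4 - 22*y^3 + 181*y^2 - 660*y + 900)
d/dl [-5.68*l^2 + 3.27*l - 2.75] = 3.27 - 11.36*l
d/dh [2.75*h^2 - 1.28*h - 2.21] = 5.5*h - 1.28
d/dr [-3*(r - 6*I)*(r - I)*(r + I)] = -9*r^2 + 36*I*r - 3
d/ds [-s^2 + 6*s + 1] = 6 - 2*s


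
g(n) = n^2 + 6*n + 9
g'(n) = 2*n + 6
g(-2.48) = 0.27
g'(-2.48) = 1.04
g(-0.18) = 7.95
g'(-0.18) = 5.64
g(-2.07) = 0.86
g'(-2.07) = 1.86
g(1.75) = 22.56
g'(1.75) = 9.50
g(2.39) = 29.05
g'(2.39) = 10.78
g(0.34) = 11.16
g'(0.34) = 6.68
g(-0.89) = 4.45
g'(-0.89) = 4.22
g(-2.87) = 0.02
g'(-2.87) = 0.26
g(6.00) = 81.00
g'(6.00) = 18.00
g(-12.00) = 81.00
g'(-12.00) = -18.00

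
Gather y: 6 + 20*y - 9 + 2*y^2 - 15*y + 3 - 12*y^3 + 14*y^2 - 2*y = -12*y^3 + 16*y^2 + 3*y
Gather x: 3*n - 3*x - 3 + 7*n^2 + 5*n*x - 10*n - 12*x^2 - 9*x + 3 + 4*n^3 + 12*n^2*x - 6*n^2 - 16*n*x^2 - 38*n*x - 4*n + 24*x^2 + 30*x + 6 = 4*n^3 + n^2 - 11*n + x^2*(12 - 16*n) + x*(12*n^2 - 33*n + 18) + 6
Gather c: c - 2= c - 2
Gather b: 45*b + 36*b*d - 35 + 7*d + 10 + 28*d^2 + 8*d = b*(36*d + 45) + 28*d^2 + 15*d - 25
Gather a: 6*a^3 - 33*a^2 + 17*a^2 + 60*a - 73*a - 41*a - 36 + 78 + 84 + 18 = 6*a^3 - 16*a^2 - 54*a + 144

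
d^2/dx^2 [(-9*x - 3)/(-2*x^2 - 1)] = 12*(6*x^3 + 6*x^2 - 9*x - 1)/(8*x^6 + 12*x^4 + 6*x^2 + 1)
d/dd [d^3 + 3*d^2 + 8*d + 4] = 3*d^2 + 6*d + 8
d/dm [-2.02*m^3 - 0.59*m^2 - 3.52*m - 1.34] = -6.06*m^2 - 1.18*m - 3.52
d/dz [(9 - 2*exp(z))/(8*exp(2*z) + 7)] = (16*exp(2*z) - 144*exp(z) - 14)*exp(z)/(64*exp(4*z) + 112*exp(2*z) + 49)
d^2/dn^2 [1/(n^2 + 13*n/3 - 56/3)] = 6*(-9*n^2 - 39*n + (6*n + 13)^2 + 168)/(3*n^2 + 13*n - 56)^3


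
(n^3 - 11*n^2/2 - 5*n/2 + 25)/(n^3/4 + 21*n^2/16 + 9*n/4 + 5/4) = 8*(2*n^2 - 15*n + 25)/(4*n^2 + 13*n + 10)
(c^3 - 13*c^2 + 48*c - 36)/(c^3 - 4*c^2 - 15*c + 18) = (c - 6)/(c + 3)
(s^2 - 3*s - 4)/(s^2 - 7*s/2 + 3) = 2*(s^2 - 3*s - 4)/(2*s^2 - 7*s + 6)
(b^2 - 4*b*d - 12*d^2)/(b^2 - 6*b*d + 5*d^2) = (b^2 - 4*b*d - 12*d^2)/(b^2 - 6*b*d + 5*d^2)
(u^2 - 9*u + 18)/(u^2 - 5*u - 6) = (u - 3)/(u + 1)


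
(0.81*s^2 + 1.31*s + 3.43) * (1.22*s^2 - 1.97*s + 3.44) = 0.9882*s^4 + 0.00249999999999995*s^3 + 4.3903*s^2 - 2.2507*s + 11.7992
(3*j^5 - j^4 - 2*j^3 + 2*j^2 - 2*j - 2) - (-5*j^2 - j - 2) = 3*j^5 - j^4 - 2*j^3 + 7*j^2 - j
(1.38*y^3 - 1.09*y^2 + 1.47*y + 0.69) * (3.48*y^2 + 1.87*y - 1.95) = 4.8024*y^5 - 1.2126*y^4 + 0.386299999999999*y^3 + 7.2756*y^2 - 1.5762*y - 1.3455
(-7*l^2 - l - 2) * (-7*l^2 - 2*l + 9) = 49*l^4 + 21*l^3 - 47*l^2 - 5*l - 18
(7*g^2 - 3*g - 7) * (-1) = -7*g^2 + 3*g + 7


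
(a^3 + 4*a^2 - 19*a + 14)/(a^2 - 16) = (a^3 + 4*a^2 - 19*a + 14)/(a^2 - 16)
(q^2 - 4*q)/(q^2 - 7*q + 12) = q/(q - 3)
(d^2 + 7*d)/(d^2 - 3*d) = (d + 7)/(d - 3)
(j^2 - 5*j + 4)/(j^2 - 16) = (j - 1)/(j + 4)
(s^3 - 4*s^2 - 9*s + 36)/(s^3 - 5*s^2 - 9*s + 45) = (s - 4)/(s - 5)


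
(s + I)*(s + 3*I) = s^2 + 4*I*s - 3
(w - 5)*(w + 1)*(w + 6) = w^3 + 2*w^2 - 29*w - 30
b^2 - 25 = (b - 5)*(b + 5)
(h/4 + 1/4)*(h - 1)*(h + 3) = h^3/4 + 3*h^2/4 - h/4 - 3/4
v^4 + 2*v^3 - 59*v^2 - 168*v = v*(v - 8)*(v + 3)*(v + 7)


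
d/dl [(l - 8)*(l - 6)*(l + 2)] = 3*l^2 - 24*l + 20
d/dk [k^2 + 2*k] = 2*k + 2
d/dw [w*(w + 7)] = 2*w + 7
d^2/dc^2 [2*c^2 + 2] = 4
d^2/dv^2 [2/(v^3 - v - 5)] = 4*(-3*v*(-v^3 + v + 5) - (3*v^2 - 1)^2)/(-v^3 + v + 5)^3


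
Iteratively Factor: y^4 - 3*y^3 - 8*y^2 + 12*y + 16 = (y - 4)*(y^3 + y^2 - 4*y - 4) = (y - 4)*(y - 2)*(y^2 + 3*y + 2) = (y - 4)*(y - 2)*(y + 1)*(y + 2)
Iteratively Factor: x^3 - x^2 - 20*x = (x - 5)*(x^2 + 4*x) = x*(x - 5)*(x + 4)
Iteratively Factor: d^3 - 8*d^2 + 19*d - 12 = (d - 3)*(d^2 - 5*d + 4) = (d - 3)*(d - 1)*(d - 4)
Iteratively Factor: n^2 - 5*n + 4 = (n - 4)*(n - 1)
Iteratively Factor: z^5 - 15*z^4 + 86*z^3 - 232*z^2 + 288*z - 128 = (z - 1)*(z^4 - 14*z^3 + 72*z^2 - 160*z + 128) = (z - 4)*(z - 1)*(z^3 - 10*z^2 + 32*z - 32) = (z - 4)*(z - 2)*(z - 1)*(z^2 - 8*z + 16) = (z - 4)^2*(z - 2)*(z - 1)*(z - 4)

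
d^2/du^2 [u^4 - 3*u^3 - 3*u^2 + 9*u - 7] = 12*u^2 - 18*u - 6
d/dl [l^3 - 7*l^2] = l*(3*l - 14)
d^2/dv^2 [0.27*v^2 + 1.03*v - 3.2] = 0.540000000000000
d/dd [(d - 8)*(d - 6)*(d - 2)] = 3*d^2 - 32*d + 76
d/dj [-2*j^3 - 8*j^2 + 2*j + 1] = -6*j^2 - 16*j + 2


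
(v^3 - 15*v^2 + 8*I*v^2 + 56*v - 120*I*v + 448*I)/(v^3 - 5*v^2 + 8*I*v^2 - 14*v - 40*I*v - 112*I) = (v - 8)/(v + 2)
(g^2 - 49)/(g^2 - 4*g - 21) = (g + 7)/(g + 3)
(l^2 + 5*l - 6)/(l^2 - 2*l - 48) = (l - 1)/(l - 8)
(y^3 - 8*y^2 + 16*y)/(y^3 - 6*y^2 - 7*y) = (-y^2 + 8*y - 16)/(-y^2 + 6*y + 7)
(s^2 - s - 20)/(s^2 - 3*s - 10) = (s + 4)/(s + 2)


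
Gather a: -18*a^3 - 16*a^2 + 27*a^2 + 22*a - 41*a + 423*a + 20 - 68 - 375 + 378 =-18*a^3 + 11*a^2 + 404*a - 45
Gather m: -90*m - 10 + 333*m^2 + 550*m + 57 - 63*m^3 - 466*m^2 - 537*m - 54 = -63*m^3 - 133*m^2 - 77*m - 7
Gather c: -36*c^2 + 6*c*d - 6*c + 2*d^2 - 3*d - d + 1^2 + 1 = -36*c^2 + c*(6*d - 6) + 2*d^2 - 4*d + 2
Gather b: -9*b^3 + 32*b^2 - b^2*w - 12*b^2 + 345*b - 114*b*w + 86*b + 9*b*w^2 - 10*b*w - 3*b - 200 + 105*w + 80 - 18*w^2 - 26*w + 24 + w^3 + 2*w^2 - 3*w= -9*b^3 + b^2*(20 - w) + b*(9*w^2 - 124*w + 428) + w^3 - 16*w^2 + 76*w - 96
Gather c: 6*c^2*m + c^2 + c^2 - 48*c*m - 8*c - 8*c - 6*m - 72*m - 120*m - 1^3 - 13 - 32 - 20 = c^2*(6*m + 2) + c*(-48*m - 16) - 198*m - 66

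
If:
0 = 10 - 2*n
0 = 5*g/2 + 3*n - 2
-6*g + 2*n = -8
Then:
No Solution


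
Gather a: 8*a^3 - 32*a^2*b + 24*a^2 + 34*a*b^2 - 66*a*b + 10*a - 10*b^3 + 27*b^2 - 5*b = 8*a^3 + a^2*(24 - 32*b) + a*(34*b^2 - 66*b + 10) - 10*b^3 + 27*b^2 - 5*b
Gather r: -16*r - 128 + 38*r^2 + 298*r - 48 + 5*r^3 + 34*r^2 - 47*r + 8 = 5*r^3 + 72*r^2 + 235*r - 168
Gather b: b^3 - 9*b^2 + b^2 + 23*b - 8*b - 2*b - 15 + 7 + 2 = b^3 - 8*b^2 + 13*b - 6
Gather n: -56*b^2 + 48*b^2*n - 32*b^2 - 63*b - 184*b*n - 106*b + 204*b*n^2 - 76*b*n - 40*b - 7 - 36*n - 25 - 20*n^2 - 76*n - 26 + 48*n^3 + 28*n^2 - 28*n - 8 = -88*b^2 - 209*b + 48*n^3 + n^2*(204*b + 8) + n*(48*b^2 - 260*b - 140) - 66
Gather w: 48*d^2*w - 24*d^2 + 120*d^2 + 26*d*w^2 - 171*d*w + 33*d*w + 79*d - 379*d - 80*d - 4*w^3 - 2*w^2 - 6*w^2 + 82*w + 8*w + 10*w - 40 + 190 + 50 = 96*d^2 - 380*d - 4*w^3 + w^2*(26*d - 8) + w*(48*d^2 - 138*d + 100) + 200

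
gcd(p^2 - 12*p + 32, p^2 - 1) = 1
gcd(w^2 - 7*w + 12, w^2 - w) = 1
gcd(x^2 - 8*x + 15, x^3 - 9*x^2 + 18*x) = x - 3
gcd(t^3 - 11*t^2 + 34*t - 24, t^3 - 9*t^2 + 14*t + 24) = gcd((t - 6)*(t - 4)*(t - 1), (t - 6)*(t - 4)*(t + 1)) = t^2 - 10*t + 24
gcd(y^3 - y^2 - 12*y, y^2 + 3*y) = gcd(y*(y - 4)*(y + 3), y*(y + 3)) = y^2 + 3*y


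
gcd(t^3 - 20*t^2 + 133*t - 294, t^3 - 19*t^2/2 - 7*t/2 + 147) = t^2 - 13*t + 42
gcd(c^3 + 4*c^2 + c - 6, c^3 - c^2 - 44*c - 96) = c + 3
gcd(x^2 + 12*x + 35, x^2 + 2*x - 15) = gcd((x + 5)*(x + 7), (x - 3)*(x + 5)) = x + 5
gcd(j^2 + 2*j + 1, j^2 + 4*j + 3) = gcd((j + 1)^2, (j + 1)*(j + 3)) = j + 1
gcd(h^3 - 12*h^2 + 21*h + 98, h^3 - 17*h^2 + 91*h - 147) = h^2 - 14*h + 49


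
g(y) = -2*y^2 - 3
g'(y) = -4*y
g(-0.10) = -3.02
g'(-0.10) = 0.40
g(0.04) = -3.00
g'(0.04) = -0.16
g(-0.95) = -4.80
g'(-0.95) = 3.80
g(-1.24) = -6.08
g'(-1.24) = 4.96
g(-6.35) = -83.64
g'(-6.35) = 25.40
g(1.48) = -7.38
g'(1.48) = -5.92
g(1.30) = -6.38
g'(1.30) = -5.20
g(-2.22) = -12.86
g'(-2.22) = 8.88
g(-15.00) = -453.00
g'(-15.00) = 60.00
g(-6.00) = -75.00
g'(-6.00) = 24.00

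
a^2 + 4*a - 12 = (a - 2)*(a + 6)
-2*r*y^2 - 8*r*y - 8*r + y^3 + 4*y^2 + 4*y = (-2*r + y)*(y + 2)^2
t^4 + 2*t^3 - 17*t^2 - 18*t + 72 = (t - 3)*(t - 2)*(t + 3)*(t + 4)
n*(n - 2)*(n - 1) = n^3 - 3*n^2 + 2*n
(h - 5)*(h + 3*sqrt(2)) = h^2 - 5*h + 3*sqrt(2)*h - 15*sqrt(2)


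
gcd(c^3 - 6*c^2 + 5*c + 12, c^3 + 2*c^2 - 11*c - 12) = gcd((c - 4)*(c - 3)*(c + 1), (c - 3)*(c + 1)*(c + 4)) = c^2 - 2*c - 3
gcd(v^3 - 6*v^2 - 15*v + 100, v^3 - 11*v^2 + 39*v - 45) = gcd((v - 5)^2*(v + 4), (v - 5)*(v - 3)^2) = v - 5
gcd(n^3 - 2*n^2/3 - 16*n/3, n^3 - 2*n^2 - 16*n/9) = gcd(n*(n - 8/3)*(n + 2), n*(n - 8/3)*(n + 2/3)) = n^2 - 8*n/3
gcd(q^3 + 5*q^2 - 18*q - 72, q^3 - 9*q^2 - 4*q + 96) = q^2 - q - 12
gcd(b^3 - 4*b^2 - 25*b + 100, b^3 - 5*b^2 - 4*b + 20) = b - 5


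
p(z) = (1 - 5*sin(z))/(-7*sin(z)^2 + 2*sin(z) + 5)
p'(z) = (1 - 5*sin(z))*(14*sin(z)*cos(z) - 2*cos(z))/(-7*sin(z)^2 + 2*sin(z) + 5)^2 - 5*cos(z)/(-7*sin(z)^2 + 2*sin(z) + 5) = (-35*sin(z)^2 + 14*sin(z) - 27)*cos(z)/((sin(z) - 1)^2*(7*sin(z) + 5)^2)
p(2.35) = -0.89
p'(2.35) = 2.95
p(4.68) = -1.50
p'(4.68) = 0.15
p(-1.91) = -1.84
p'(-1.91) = 2.45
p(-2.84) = 0.66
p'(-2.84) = 2.28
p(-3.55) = -0.21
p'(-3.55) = 1.12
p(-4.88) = -23.56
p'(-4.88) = -283.18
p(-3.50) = -0.16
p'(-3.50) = 1.06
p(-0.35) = 0.78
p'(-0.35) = -2.77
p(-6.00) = -0.08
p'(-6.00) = -0.99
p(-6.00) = -0.08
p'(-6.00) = -0.99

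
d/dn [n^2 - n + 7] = 2*n - 1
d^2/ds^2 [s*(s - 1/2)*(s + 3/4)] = 6*s + 1/2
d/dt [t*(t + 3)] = 2*t + 3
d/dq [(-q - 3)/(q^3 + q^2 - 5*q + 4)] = (-q^3 - q^2 + 5*q + (q + 3)*(3*q^2 + 2*q - 5) - 4)/(q^3 + q^2 - 5*q + 4)^2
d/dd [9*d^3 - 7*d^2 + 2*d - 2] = 27*d^2 - 14*d + 2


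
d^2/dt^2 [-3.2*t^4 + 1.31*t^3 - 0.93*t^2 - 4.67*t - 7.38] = -38.4*t^2 + 7.86*t - 1.86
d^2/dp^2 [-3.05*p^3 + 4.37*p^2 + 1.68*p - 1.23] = 8.74 - 18.3*p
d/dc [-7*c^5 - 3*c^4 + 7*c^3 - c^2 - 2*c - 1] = -35*c^4 - 12*c^3 + 21*c^2 - 2*c - 2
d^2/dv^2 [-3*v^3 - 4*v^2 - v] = -18*v - 8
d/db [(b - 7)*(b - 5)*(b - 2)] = 3*b^2 - 28*b + 59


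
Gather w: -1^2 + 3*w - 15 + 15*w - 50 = 18*w - 66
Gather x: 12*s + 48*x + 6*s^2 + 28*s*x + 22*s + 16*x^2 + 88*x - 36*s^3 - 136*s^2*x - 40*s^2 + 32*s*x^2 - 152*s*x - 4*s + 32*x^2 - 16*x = -36*s^3 - 34*s^2 + 30*s + x^2*(32*s + 48) + x*(-136*s^2 - 124*s + 120)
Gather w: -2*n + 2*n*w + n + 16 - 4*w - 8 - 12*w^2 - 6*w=-n - 12*w^2 + w*(2*n - 10) + 8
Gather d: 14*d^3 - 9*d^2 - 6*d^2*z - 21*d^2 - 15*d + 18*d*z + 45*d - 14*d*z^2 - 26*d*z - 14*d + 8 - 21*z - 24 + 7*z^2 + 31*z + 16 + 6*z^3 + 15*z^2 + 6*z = 14*d^3 + d^2*(-6*z - 30) + d*(-14*z^2 - 8*z + 16) + 6*z^3 + 22*z^2 + 16*z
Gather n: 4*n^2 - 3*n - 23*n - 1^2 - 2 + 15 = 4*n^2 - 26*n + 12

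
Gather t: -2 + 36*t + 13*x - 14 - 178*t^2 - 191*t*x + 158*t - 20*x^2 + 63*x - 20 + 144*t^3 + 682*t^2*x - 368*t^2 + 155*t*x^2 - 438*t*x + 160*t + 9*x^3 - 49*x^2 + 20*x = 144*t^3 + t^2*(682*x - 546) + t*(155*x^2 - 629*x + 354) + 9*x^3 - 69*x^2 + 96*x - 36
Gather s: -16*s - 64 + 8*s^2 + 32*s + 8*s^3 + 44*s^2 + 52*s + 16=8*s^3 + 52*s^2 + 68*s - 48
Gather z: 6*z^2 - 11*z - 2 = 6*z^2 - 11*z - 2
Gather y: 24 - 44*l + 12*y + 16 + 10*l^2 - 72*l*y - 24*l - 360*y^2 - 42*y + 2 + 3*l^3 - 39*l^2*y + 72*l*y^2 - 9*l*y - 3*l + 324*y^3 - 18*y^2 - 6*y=3*l^3 + 10*l^2 - 71*l + 324*y^3 + y^2*(72*l - 378) + y*(-39*l^2 - 81*l - 36) + 42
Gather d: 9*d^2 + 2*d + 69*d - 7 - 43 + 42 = 9*d^2 + 71*d - 8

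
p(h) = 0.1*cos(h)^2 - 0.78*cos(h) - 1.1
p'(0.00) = 0.00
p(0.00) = -1.78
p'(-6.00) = 0.16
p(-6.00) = -1.76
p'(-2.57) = -0.51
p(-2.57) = -0.37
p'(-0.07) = -0.04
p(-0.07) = -1.78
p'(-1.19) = -0.66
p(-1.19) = -1.38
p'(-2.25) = -0.70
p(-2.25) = -0.57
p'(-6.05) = 0.14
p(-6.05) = -1.76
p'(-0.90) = -0.51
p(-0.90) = -1.55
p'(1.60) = 0.79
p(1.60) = -1.08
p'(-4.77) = 0.77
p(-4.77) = -1.14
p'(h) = -0.2*sin(h)*cos(h) + 0.78*sin(h)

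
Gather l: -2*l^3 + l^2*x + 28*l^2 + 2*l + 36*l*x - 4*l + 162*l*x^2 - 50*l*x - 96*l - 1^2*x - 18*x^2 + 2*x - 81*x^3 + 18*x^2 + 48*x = -2*l^3 + l^2*(x + 28) + l*(162*x^2 - 14*x - 98) - 81*x^3 + 49*x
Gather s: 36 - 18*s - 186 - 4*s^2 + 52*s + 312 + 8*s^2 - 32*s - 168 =4*s^2 + 2*s - 6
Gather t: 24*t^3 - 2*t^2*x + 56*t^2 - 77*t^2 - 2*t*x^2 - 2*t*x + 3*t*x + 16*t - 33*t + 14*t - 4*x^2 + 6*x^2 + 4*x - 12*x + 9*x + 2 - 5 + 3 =24*t^3 + t^2*(-2*x - 21) + t*(-2*x^2 + x - 3) + 2*x^2 + x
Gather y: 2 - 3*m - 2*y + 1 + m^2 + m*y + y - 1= m^2 - 3*m + y*(m - 1) + 2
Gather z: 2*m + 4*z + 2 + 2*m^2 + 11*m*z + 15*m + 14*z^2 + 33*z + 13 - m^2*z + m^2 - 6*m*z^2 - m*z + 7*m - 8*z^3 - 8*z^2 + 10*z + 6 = 3*m^2 + 24*m - 8*z^3 + z^2*(6 - 6*m) + z*(-m^2 + 10*m + 47) + 21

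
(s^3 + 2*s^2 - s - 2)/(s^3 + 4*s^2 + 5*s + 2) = (s - 1)/(s + 1)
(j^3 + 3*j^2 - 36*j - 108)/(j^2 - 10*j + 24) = (j^2 + 9*j + 18)/(j - 4)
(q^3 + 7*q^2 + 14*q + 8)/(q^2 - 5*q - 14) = (q^2 + 5*q + 4)/(q - 7)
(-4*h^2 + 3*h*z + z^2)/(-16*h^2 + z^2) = (-h + z)/(-4*h + z)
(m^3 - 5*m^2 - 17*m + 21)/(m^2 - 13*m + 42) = (m^2 + 2*m - 3)/(m - 6)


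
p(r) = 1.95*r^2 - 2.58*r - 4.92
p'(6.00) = 20.82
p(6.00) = 49.80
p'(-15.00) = -61.08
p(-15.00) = 472.53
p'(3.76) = 12.08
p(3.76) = 12.95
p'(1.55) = 3.46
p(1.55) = -4.23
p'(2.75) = 8.14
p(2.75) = 2.73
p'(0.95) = 1.12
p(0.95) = -5.61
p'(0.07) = -2.31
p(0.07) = -5.09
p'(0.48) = -0.71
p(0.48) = -5.71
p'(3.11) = 9.55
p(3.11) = 5.92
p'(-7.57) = -32.10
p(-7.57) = 126.36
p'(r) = 3.9*r - 2.58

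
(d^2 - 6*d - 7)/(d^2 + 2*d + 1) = (d - 7)/(d + 1)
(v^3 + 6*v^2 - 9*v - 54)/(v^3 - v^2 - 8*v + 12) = (v^2 + 3*v - 18)/(v^2 - 4*v + 4)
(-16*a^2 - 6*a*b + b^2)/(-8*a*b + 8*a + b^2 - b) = (2*a + b)/(b - 1)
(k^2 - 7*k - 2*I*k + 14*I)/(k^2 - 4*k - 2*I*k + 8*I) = (k - 7)/(k - 4)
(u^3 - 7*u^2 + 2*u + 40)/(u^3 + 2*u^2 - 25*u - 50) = (u - 4)/(u + 5)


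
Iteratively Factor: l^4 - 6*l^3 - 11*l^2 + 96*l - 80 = (l - 1)*(l^3 - 5*l^2 - 16*l + 80) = (l - 4)*(l - 1)*(l^2 - l - 20) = (l - 5)*(l - 4)*(l - 1)*(l + 4)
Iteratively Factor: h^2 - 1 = (h + 1)*(h - 1)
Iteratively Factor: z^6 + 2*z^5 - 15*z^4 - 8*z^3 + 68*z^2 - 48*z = (z - 2)*(z^5 + 4*z^4 - 7*z^3 - 22*z^2 + 24*z) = (z - 2)*(z + 4)*(z^4 - 7*z^2 + 6*z) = z*(z - 2)*(z + 4)*(z^3 - 7*z + 6) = z*(z - 2)*(z + 3)*(z + 4)*(z^2 - 3*z + 2) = z*(z - 2)^2*(z + 3)*(z + 4)*(z - 1)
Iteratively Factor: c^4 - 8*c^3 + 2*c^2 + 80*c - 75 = (c + 3)*(c^3 - 11*c^2 + 35*c - 25) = (c - 5)*(c + 3)*(c^2 - 6*c + 5) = (c - 5)*(c - 1)*(c + 3)*(c - 5)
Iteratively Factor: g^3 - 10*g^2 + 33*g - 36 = (g - 4)*(g^2 - 6*g + 9) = (g - 4)*(g - 3)*(g - 3)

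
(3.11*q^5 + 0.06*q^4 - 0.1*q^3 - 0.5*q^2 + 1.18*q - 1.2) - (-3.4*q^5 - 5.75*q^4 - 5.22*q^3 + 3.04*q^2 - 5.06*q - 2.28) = 6.51*q^5 + 5.81*q^4 + 5.12*q^3 - 3.54*q^2 + 6.24*q + 1.08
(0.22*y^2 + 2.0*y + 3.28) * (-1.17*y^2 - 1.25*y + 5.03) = -0.2574*y^4 - 2.615*y^3 - 5.231*y^2 + 5.96*y + 16.4984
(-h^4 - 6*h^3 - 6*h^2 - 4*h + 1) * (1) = -h^4 - 6*h^3 - 6*h^2 - 4*h + 1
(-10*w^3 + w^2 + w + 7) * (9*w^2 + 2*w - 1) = -90*w^5 - 11*w^4 + 21*w^3 + 64*w^2 + 13*w - 7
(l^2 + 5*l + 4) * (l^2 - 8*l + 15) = l^4 - 3*l^3 - 21*l^2 + 43*l + 60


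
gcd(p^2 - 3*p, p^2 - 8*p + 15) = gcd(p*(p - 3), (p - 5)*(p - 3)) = p - 3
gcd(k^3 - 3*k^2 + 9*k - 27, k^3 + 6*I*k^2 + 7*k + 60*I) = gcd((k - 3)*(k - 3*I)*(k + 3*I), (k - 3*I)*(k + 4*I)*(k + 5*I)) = k - 3*I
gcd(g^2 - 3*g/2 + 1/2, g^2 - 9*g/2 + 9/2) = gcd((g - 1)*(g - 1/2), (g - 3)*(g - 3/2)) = 1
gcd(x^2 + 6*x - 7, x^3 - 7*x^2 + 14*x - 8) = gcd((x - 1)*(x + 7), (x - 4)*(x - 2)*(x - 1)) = x - 1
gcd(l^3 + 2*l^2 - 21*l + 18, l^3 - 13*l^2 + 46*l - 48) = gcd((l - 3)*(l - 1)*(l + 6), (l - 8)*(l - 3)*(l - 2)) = l - 3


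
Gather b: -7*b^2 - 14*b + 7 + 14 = -7*b^2 - 14*b + 21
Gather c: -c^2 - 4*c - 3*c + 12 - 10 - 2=-c^2 - 7*c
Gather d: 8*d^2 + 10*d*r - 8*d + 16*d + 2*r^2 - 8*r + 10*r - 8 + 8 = 8*d^2 + d*(10*r + 8) + 2*r^2 + 2*r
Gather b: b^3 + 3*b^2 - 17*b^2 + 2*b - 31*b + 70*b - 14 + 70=b^3 - 14*b^2 + 41*b + 56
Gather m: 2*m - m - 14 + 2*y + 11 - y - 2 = m + y - 5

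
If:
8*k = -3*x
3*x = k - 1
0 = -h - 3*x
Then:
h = 8/9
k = 1/9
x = -8/27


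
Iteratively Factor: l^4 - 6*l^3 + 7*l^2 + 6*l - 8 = (l + 1)*(l^3 - 7*l^2 + 14*l - 8) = (l - 2)*(l + 1)*(l^2 - 5*l + 4) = (l - 2)*(l - 1)*(l + 1)*(l - 4)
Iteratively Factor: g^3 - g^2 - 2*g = (g + 1)*(g^2 - 2*g) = g*(g + 1)*(g - 2)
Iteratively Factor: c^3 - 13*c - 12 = (c - 4)*(c^2 + 4*c + 3) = (c - 4)*(c + 3)*(c + 1)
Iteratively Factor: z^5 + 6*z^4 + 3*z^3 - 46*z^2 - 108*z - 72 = (z + 2)*(z^4 + 4*z^3 - 5*z^2 - 36*z - 36) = (z + 2)*(z + 3)*(z^3 + z^2 - 8*z - 12) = (z + 2)^2*(z + 3)*(z^2 - z - 6) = (z - 3)*(z + 2)^2*(z + 3)*(z + 2)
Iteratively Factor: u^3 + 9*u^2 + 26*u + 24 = (u + 4)*(u^2 + 5*u + 6) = (u + 3)*(u + 4)*(u + 2)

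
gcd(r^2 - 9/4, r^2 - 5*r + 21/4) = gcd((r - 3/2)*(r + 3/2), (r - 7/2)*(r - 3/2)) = r - 3/2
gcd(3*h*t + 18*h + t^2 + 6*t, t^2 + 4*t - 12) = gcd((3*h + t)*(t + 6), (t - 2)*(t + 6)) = t + 6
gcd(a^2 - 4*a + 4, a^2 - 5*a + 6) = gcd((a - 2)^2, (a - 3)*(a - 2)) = a - 2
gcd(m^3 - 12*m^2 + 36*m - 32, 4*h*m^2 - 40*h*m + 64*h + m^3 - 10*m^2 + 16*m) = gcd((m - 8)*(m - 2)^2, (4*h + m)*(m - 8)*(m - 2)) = m^2 - 10*m + 16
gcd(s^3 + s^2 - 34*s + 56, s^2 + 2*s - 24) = s - 4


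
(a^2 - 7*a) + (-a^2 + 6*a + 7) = 7 - a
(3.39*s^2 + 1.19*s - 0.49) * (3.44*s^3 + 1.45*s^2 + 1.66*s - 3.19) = 11.6616*s^5 + 9.0091*s^4 + 5.6673*s^3 - 9.5492*s^2 - 4.6095*s + 1.5631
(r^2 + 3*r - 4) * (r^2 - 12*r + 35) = r^4 - 9*r^3 - 5*r^2 + 153*r - 140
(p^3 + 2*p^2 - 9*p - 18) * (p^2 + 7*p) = p^5 + 9*p^4 + 5*p^3 - 81*p^2 - 126*p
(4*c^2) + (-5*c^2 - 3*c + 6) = -c^2 - 3*c + 6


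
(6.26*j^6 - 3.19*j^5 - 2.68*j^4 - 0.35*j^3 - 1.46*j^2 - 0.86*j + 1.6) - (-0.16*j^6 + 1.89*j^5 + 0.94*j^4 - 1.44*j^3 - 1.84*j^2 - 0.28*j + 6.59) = 6.42*j^6 - 5.08*j^5 - 3.62*j^4 + 1.09*j^3 + 0.38*j^2 - 0.58*j - 4.99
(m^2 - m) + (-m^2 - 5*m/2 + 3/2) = 3/2 - 7*m/2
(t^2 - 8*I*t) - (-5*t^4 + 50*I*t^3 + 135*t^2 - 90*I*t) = 5*t^4 - 50*I*t^3 - 134*t^2 + 82*I*t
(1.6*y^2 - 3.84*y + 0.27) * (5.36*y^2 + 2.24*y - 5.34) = 8.576*y^4 - 16.9984*y^3 - 15.6984*y^2 + 21.1104*y - 1.4418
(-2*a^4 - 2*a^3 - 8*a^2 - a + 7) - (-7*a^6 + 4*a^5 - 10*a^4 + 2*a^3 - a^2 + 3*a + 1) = 7*a^6 - 4*a^5 + 8*a^4 - 4*a^3 - 7*a^2 - 4*a + 6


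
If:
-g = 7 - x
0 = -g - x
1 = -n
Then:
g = -7/2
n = -1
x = 7/2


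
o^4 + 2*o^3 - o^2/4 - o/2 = o*(o - 1/2)*(o + 1/2)*(o + 2)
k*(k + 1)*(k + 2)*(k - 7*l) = k^4 - 7*k^3*l + 3*k^3 - 21*k^2*l + 2*k^2 - 14*k*l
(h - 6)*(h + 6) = h^2 - 36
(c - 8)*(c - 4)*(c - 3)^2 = c^4 - 18*c^3 + 113*c^2 - 300*c + 288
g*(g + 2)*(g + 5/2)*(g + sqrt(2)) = g^4 + sqrt(2)*g^3 + 9*g^3/2 + 5*g^2 + 9*sqrt(2)*g^2/2 + 5*sqrt(2)*g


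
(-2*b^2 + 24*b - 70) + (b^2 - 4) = -b^2 + 24*b - 74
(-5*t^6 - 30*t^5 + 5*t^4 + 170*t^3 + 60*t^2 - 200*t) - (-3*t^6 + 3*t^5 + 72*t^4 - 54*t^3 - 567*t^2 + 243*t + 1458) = -2*t^6 - 33*t^5 - 67*t^4 + 224*t^3 + 627*t^2 - 443*t - 1458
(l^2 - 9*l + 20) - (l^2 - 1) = 21 - 9*l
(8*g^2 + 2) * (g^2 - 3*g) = 8*g^4 - 24*g^3 + 2*g^2 - 6*g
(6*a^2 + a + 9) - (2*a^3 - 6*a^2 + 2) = -2*a^3 + 12*a^2 + a + 7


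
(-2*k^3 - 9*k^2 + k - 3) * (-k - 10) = 2*k^4 + 29*k^3 + 89*k^2 - 7*k + 30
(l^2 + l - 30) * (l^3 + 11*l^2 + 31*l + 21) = l^5 + 12*l^4 + 12*l^3 - 278*l^2 - 909*l - 630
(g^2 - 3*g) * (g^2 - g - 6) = g^4 - 4*g^3 - 3*g^2 + 18*g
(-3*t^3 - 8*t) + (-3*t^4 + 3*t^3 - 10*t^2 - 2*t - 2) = -3*t^4 - 10*t^2 - 10*t - 2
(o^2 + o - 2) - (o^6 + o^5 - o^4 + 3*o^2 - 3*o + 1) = -o^6 - o^5 + o^4 - 2*o^2 + 4*o - 3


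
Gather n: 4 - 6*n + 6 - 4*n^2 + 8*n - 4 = -4*n^2 + 2*n + 6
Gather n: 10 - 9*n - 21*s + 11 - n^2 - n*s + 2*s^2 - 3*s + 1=-n^2 + n*(-s - 9) + 2*s^2 - 24*s + 22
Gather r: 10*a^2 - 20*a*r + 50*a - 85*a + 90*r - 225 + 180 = 10*a^2 - 35*a + r*(90 - 20*a) - 45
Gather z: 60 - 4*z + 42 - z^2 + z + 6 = -z^2 - 3*z + 108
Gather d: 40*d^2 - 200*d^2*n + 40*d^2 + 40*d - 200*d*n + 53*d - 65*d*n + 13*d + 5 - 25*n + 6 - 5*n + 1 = d^2*(80 - 200*n) + d*(106 - 265*n) - 30*n + 12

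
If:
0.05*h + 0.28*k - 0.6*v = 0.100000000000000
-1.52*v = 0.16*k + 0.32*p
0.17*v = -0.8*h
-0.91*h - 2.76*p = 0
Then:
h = 0.01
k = 0.29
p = -0.00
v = -0.03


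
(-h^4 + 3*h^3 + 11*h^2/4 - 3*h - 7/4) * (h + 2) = -h^5 + h^4 + 35*h^3/4 + 5*h^2/2 - 31*h/4 - 7/2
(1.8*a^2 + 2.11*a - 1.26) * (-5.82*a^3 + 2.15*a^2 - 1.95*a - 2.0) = -10.476*a^5 - 8.4102*a^4 + 8.3597*a^3 - 10.4235*a^2 - 1.763*a + 2.52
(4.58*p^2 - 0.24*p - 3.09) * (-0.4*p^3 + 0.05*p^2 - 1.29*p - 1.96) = -1.832*p^5 + 0.325*p^4 - 4.6842*p^3 - 8.8217*p^2 + 4.4565*p + 6.0564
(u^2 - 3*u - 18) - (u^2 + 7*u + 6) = -10*u - 24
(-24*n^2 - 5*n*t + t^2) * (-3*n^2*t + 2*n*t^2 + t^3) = 72*n^4*t - 33*n^3*t^2 - 37*n^2*t^3 - 3*n*t^4 + t^5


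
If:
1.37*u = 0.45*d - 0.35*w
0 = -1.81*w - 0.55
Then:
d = 3.04444444444444*u - 0.23634131368938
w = -0.30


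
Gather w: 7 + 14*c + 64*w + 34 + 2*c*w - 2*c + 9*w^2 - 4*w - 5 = 12*c + 9*w^2 + w*(2*c + 60) + 36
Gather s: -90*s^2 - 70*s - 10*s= -90*s^2 - 80*s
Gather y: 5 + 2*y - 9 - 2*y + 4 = 0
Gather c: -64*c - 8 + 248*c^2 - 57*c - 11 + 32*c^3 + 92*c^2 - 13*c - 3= 32*c^3 + 340*c^2 - 134*c - 22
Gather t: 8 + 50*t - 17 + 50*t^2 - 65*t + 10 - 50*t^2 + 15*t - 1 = 0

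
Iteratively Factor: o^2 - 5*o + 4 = (o - 4)*(o - 1)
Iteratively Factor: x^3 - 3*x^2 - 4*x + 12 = (x - 3)*(x^2 - 4) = (x - 3)*(x + 2)*(x - 2)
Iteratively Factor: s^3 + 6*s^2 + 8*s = (s + 4)*(s^2 + 2*s) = (s + 2)*(s + 4)*(s)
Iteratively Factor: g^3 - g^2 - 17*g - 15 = (g + 3)*(g^2 - 4*g - 5) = (g + 1)*(g + 3)*(g - 5)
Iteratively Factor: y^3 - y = (y)*(y^2 - 1) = y*(y + 1)*(y - 1)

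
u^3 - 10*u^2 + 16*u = u*(u - 8)*(u - 2)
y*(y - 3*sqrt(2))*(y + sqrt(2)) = y^3 - 2*sqrt(2)*y^2 - 6*y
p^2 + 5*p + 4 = (p + 1)*(p + 4)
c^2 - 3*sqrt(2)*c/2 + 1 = (c - sqrt(2))*(c - sqrt(2)/2)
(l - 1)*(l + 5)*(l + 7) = l^3 + 11*l^2 + 23*l - 35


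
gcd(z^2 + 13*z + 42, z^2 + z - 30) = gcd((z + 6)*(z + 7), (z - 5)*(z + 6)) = z + 6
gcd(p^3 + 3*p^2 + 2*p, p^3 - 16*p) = p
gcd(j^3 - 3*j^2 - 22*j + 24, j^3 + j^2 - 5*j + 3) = j - 1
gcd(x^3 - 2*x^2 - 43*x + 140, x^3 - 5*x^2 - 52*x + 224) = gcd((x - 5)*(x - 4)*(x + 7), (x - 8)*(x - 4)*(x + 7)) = x^2 + 3*x - 28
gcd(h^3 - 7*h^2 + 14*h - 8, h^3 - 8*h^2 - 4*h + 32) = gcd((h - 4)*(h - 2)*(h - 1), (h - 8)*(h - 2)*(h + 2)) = h - 2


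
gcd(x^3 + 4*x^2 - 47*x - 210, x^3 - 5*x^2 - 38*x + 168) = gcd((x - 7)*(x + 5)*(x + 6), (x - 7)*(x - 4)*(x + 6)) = x^2 - x - 42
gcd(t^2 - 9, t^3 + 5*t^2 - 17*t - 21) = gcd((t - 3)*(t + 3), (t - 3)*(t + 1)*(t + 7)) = t - 3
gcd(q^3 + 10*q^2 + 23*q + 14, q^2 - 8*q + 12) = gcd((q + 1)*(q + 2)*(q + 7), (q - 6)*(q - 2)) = 1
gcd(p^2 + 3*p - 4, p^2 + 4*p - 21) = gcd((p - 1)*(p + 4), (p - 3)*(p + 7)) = 1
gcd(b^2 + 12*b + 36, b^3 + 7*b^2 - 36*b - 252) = b + 6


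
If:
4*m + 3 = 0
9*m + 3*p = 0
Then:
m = -3/4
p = 9/4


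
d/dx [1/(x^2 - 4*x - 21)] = 2*(2 - x)/(-x^2 + 4*x + 21)^2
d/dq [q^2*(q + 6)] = 3*q*(q + 4)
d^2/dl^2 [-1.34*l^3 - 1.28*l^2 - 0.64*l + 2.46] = -8.04*l - 2.56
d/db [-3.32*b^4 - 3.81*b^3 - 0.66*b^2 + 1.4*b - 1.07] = -13.28*b^3 - 11.43*b^2 - 1.32*b + 1.4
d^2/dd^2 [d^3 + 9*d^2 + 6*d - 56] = 6*d + 18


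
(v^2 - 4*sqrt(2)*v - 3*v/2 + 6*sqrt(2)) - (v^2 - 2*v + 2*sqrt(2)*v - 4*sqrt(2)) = -6*sqrt(2)*v + v/2 + 10*sqrt(2)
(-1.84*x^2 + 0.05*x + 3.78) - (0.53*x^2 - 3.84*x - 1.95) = -2.37*x^2 + 3.89*x + 5.73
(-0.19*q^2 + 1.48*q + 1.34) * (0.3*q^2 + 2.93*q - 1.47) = -0.057*q^4 - 0.1127*q^3 + 5.0177*q^2 + 1.7506*q - 1.9698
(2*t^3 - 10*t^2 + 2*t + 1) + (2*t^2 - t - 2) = 2*t^3 - 8*t^2 + t - 1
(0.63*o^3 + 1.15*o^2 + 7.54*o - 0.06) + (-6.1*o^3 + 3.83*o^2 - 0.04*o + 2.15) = -5.47*o^3 + 4.98*o^2 + 7.5*o + 2.09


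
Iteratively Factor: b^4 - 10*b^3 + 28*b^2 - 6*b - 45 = (b - 3)*(b^3 - 7*b^2 + 7*b + 15) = (b - 3)^2*(b^2 - 4*b - 5) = (b - 5)*(b - 3)^2*(b + 1)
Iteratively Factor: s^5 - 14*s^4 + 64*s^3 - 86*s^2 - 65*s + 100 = (s - 4)*(s^4 - 10*s^3 + 24*s^2 + 10*s - 25) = (s - 4)*(s + 1)*(s^3 - 11*s^2 + 35*s - 25) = (s - 5)*(s - 4)*(s + 1)*(s^2 - 6*s + 5) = (s - 5)*(s - 4)*(s - 1)*(s + 1)*(s - 5)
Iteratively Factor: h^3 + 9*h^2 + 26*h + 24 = (h + 3)*(h^2 + 6*h + 8) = (h + 2)*(h + 3)*(h + 4)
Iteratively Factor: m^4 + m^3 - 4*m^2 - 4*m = (m + 1)*(m^3 - 4*m) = (m + 1)*(m + 2)*(m^2 - 2*m) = (m - 2)*(m + 1)*(m + 2)*(m)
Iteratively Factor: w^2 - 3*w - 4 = (w + 1)*(w - 4)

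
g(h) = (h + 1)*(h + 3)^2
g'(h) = (h + 1)*(2*h + 6) + (h + 3)^2 = (h + 3)*(3*h + 5)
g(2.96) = 140.67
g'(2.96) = 82.72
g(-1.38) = -1.00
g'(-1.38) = 1.39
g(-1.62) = -1.18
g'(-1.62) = 0.19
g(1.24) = 40.27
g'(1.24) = 36.97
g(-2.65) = -0.20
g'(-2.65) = -1.03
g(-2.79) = -0.08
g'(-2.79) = -0.71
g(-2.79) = -0.08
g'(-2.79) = -0.71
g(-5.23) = -21.04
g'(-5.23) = 23.84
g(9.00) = 1440.00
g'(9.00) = 384.00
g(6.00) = 567.00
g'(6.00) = 207.00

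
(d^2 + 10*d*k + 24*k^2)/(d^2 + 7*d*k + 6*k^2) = (d + 4*k)/(d + k)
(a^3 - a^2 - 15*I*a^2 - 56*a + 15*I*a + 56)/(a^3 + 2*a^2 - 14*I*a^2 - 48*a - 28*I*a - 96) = (a^2 + a*(-1 - 7*I) + 7*I)/(a^2 + a*(2 - 6*I) - 12*I)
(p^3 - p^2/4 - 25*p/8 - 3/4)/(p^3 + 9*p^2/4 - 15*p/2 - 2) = (p + 3/2)/(p + 4)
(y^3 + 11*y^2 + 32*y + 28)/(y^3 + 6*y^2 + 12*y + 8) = (y + 7)/(y + 2)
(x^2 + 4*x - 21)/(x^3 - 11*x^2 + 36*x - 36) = (x + 7)/(x^2 - 8*x + 12)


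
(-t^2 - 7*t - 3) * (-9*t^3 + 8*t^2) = 9*t^5 + 55*t^4 - 29*t^3 - 24*t^2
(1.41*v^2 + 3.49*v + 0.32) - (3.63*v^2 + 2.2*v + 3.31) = -2.22*v^2 + 1.29*v - 2.99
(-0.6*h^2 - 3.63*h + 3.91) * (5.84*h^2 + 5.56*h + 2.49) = -3.504*h^4 - 24.5352*h^3 + 1.1576*h^2 + 12.7009*h + 9.7359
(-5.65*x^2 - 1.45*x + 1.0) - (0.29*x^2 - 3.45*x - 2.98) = -5.94*x^2 + 2.0*x + 3.98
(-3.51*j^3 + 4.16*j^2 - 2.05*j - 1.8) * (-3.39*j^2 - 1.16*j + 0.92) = 11.8989*j^5 - 10.0308*j^4 - 1.1053*j^3 + 12.3072*j^2 + 0.202*j - 1.656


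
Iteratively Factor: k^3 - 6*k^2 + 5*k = (k - 5)*(k^2 - k) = k*(k - 5)*(k - 1)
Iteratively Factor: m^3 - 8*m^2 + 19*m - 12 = (m - 3)*(m^2 - 5*m + 4) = (m - 4)*(m - 3)*(m - 1)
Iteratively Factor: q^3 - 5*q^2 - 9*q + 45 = (q - 3)*(q^2 - 2*q - 15) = (q - 3)*(q + 3)*(q - 5)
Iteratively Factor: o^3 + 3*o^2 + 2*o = (o + 2)*(o^2 + o) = o*(o + 2)*(o + 1)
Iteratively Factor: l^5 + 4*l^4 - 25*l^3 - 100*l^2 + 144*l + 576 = (l + 4)*(l^4 - 25*l^2 + 144) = (l + 4)^2*(l^3 - 4*l^2 - 9*l + 36) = (l - 3)*(l + 4)^2*(l^2 - l - 12) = (l - 4)*(l - 3)*(l + 4)^2*(l + 3)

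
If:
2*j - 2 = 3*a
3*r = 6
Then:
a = 2*j/3 - 2/3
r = 2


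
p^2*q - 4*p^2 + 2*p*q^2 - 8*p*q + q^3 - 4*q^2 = (p + q)^2*(q - 4)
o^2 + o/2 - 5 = (o - 2)*(o + 5/2)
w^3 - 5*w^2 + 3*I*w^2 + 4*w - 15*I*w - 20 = (w - 5)*(w - I)*(w + 4*I)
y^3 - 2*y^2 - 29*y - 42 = (y - 7)*(y + 2)*(y + 3)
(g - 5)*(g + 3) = g^2 - 2*g - 15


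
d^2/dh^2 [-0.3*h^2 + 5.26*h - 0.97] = -0.600000000000000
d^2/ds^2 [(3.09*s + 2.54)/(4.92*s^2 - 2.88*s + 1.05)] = ((3.09*s + 2.54)*(9.84*s - 2.88)*(19.68*s - 5.76) - (91.2168*s + 7.1952)*(4.92*s^2 - 2.88*s + 1.05))/(4.92*s^2 - 2.88*s + 1.05)^3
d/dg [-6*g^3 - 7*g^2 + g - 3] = -18*g^2 - 14*g + 1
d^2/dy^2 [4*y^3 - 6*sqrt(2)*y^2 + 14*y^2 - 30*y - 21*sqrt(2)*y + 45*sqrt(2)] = 24*y - 12*sqrt(2) + 28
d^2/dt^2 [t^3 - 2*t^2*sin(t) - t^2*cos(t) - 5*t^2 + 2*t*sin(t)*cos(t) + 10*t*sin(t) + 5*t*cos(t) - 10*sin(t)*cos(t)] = 2*t^2*sin(t) + t^2*cos(t) - 6*t*sin(t) - 4*t*sin(2*t) - 13*t*cos(t) + 6*t - 14*sin(t) + 20*sin(2*t) + 18*cos(t) + 4*cos(2*t) - 10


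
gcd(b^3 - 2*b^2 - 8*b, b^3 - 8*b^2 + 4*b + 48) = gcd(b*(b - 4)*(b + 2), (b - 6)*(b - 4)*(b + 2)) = b^2 - 2*b - 8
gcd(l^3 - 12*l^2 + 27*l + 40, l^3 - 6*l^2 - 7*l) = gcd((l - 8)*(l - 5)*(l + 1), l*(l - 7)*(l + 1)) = l + 1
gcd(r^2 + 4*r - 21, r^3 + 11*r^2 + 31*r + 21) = r + 7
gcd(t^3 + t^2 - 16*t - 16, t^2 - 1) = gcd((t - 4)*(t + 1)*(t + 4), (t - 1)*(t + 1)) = t + 1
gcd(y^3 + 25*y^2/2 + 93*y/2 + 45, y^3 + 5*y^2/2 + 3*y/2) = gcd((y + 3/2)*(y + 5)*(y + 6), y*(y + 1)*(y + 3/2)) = y + 3/2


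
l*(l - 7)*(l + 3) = l^3 - 4*l^2 - 21*l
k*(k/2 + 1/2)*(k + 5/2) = k^3/2 + 7*k^2/4 + 5*k/4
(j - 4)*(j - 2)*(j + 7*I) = j^3 - 6*j^2 + 7*I*j^2 + 8*j - 42*I*j + 56*I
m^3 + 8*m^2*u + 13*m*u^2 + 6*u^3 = (m + u)^2*(m + 6*u)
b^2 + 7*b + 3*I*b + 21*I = (b + 7)*(b + 3*I)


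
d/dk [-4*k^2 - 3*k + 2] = -8*k - 3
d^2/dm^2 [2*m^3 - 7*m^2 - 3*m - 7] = 12*m - 14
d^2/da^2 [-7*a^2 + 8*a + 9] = -14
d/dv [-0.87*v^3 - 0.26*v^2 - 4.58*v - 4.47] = -2.61*v^2 - 0.52*v - 4.58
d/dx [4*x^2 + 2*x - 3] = 8*x + 2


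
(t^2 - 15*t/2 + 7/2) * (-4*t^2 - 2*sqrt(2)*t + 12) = -4*t^4 - 2*sqrt(2)*t^3 + 30*t^3 - 2*t^2 + 15*sqrt(2)*t^2 - 90*t - 7*sqrt(2)*t + 42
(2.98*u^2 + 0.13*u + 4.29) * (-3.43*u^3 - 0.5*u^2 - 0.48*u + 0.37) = -10.2214*u^5 - 1.9359*u^4 - 16.2101*u^3 - 1.1048*u^2 - 2.0111*u + 1.5873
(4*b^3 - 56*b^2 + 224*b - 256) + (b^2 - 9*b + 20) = 4*b^3 - 55*b^2 + 215*b - 236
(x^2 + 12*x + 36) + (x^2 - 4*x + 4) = 2*x^2 + 8*x + 40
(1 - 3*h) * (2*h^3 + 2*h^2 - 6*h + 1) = -6*h^4 - 4*h^3 + 20*h^2 - 9*h + 1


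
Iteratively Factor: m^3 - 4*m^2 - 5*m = (m + 1)*(m^2 - 5*m) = (m - 5)*(m + 1)*(m)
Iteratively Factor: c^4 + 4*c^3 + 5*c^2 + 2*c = (c + 1)*(c^3 + 3*c^2 + 2*c) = c*(c + 1)*(c^2 + 3*c + 2) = c*(c + 1)*(c + 2)*(c + 1)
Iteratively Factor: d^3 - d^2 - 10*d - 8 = (d + 2)*(d^2 - 3*d - 4) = (d - 4)*(d + 2)*(d + 1)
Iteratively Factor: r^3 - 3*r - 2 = (r + 1)*(r^2 - r - 2) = (r - 2)*(r + 1)*(r + 1)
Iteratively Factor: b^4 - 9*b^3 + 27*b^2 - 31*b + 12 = (b - 4)*(b^3 - 5*b^2 + 7*b - 3) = (b - 4)*(b - 1)*(b^2 - 4*b + 3) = (b - 4)*(b - 1)^2*(b - 3)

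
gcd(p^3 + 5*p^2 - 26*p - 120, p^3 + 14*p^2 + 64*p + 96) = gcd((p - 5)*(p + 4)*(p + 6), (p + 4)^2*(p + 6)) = p^2 + 10*p + 24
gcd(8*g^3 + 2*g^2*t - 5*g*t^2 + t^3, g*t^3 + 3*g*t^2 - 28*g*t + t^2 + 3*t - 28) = 1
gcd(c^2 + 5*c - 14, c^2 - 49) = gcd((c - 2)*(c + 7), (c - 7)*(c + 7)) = c + 7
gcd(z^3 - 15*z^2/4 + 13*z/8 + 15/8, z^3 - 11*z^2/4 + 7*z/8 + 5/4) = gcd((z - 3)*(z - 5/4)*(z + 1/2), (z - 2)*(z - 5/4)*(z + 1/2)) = z^2 - 3*z/4 - 5/8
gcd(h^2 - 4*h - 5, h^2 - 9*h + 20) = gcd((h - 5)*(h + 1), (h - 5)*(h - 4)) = h - 5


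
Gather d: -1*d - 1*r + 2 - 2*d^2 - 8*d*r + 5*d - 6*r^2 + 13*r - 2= -2*d^2 + d*(4 - 8*r) - 6*r^2 + 12*r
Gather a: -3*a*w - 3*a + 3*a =-3*a*w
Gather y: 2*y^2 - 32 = 2*y^2 - 32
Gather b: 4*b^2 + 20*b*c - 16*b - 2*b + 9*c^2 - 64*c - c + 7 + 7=4*b^2 + b*(20*c - 18) + 9*c^2 - 65*c + 14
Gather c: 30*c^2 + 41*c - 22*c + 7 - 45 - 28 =30*c^2 + 19*c - 66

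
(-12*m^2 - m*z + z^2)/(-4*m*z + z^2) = (3*m + z)/z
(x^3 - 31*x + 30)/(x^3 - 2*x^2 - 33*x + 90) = (x - 1)/(x - 3)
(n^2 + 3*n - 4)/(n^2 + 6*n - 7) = (n + 4)/(n + 7)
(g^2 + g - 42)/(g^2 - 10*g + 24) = (g + 7)/(g - 4)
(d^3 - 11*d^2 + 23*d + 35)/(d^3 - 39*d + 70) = (d^2 - 6*d - 7)/(d^2 + 5*d - 14)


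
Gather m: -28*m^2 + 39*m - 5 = -28*m^2 + 39*m - 5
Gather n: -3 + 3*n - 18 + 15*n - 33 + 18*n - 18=36*n - 72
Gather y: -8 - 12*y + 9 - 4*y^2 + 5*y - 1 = -4*y^2 - 7*y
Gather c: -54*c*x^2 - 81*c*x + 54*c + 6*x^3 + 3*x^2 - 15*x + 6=c*(-54*x^2 - 81*x + 54) + 6*x^3 + 3*x^2 - 15*x + 6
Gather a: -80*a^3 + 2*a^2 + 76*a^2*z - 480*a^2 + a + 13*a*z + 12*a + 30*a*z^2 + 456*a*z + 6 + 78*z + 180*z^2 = -80*a^3 + a^2*(76*z - 478) + a*(30*z^2 + 469*z + 13) + 180*z^2 + 78*z + 6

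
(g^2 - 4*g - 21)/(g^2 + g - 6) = (g - 7)/(g - 2)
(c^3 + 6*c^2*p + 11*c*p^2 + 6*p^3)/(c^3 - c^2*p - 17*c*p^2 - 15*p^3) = (-c - 2*p)/(-c + 5*p)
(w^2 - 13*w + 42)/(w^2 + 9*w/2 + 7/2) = 2*(w^2 - 13*w + 42)/(2*w^2 + 9*w + 7)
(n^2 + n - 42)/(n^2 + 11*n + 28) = (n - 6)/(n + 4)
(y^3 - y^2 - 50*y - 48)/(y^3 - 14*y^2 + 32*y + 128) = (y^2 + 7*y + 6)/(y^2 - 6*y - 16)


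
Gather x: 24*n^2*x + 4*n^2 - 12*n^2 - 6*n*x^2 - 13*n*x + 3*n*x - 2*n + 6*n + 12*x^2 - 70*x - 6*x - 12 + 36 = -8*n^2 + 4*n + x^2*(12 - 6*n) + x*(24*n^2 - 10*n - 76) + 24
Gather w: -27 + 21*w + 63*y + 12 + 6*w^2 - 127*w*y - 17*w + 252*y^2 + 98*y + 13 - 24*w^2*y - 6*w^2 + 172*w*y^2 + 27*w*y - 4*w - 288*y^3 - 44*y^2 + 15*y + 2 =-24*w^2*y + w*(172*y^2 - 100*y) - 288*y^3 + 208*y^2 + 176*y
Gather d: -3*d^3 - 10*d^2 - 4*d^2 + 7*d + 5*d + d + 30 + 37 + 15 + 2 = -3*d^3 - 14*d^2 + 13*d + 84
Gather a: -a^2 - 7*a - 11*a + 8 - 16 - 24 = -a^2 - 18*a - 32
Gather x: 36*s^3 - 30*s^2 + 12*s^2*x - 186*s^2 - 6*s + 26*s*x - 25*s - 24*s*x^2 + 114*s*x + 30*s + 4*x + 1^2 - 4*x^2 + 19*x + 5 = 36*s^3 - 216*s^2 - s + x^2*(-24*s - 4) + x*(12*s^2 + 140*s + 23) + 6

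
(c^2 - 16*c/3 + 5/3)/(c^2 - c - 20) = (c - 1/3)/(c + 4)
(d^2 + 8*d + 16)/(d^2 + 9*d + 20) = (d + 4)/(d + 5)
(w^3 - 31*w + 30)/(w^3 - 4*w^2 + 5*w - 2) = (w^2 + w - 30)/(w^2 - 3*w + 2)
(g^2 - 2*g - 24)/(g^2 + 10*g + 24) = (g - 6)/(g + 6)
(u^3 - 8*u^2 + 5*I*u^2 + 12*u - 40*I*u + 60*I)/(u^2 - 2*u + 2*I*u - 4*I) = (u^2 + u*(-6 + 5*I) - 30*I)/(u + 2*I)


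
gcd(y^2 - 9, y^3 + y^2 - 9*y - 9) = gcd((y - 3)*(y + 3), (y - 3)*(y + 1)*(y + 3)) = y^2 - 9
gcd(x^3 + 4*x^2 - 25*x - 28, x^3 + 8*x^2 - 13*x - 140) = x^2 + 3*x - 28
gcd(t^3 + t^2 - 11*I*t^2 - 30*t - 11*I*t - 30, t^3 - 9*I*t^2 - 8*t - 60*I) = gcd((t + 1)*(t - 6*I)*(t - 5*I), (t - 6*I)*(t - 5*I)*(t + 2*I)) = t^2 - 11*I*t - 30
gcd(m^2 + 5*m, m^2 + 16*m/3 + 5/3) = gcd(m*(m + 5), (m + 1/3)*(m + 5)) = m + 5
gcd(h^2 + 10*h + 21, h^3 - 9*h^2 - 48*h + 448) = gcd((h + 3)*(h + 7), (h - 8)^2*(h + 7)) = h + 7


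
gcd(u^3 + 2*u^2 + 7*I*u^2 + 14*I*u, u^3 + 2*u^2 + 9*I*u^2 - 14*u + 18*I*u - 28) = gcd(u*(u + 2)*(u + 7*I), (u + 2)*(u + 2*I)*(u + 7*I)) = u^2 + u*(2 + 7*I) + 14*I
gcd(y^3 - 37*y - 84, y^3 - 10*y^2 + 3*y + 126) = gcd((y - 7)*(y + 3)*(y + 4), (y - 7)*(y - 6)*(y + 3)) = y^2 - 4*y - 21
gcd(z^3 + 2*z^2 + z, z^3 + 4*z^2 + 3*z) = z^2 + z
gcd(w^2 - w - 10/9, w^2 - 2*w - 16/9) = w + 2/3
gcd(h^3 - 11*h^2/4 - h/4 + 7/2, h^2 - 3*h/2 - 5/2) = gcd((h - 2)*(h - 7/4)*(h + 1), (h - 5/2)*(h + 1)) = h + 1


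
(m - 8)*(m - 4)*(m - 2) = m^3 - 14*m^2 + 56*m - 64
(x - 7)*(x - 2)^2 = x^3 - 11*x^2 + 32*x - 28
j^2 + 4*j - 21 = (j - 3)*(j + 7)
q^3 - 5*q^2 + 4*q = q*(q - 4)*(q - 1)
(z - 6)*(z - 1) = z^2 - 7*z + 6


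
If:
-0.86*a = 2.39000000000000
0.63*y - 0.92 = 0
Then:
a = -2.78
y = 1.46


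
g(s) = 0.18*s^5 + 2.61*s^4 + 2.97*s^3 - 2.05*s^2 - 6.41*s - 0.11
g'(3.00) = 416.26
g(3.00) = 297.55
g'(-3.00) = -122.90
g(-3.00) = 88.15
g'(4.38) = 1355.05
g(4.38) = 1432.80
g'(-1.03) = -3.13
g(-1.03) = 3.80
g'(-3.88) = -262.21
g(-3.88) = 253.65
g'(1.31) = 29.63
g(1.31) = 3.03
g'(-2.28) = -50.16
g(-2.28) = 28.09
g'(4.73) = 1728.83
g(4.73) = 1970.60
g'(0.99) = 9.26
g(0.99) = -2.90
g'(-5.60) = -652.36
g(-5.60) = 1025.40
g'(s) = 0.9*s^4 + 10.44*s^3 + 8.91*s^2 - 4.1*s - 6.41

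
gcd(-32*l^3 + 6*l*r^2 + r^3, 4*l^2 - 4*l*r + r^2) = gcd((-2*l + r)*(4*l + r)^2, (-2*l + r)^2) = -2*l + r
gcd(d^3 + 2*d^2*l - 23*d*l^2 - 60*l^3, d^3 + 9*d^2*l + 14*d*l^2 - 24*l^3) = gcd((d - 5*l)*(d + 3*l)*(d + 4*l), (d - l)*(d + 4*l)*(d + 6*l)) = d + 4*l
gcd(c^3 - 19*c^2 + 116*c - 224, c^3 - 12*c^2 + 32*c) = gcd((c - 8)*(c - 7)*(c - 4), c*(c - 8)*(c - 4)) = c^2 - 12*c + 32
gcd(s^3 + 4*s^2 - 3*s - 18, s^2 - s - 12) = s + 3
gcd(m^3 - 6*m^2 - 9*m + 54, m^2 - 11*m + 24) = m - 3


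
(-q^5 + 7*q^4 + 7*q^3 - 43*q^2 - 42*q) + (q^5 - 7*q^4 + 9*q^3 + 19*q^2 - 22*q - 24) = 16*q^3 - 24*q^2 - 64*q - 24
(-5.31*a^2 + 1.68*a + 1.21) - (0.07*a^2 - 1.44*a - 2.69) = -5.38*a^2 + 3.12*a + 3.9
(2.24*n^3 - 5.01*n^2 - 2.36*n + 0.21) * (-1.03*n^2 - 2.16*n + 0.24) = -2.3072*n^5 + 0.321899999999999*n^4 + 13.79*n^3 + 3.6789*n^2 - 1.02*n + 0.0504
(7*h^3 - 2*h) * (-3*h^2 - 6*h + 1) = -21*h^5 - 42*h^4 + 13*h^3 + 12*h^2 - 2*h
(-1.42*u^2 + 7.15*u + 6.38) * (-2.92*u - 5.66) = 4.1464*u^3 - 12.8408*u^2 - 59.0986*u - 36.1108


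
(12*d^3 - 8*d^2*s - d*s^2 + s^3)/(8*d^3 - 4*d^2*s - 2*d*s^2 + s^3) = (3*d + s)/(2*d + s)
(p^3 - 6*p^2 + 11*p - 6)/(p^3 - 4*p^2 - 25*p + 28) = (p^2 - 5*p + 6)/(p^2 - 3*p - 28)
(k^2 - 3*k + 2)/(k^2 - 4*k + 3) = (k - 2)/(k - 3)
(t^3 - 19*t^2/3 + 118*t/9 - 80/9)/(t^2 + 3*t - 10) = (9*t^2 - 39*t + 40)/(9*(t + 5))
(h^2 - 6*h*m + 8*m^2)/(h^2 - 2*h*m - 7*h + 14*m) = (h - 4*m)/(h - 7)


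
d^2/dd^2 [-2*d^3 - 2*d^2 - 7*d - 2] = -12*d - 4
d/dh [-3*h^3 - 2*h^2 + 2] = h*(-9*h - 4)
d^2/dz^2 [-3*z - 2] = 0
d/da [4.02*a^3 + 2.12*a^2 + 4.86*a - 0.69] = 12.06*a^2 + 4.24*a + 4.86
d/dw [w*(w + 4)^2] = (w + 4)*(3*w + 4)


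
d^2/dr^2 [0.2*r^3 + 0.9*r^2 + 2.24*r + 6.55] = 1.2*r + 1.8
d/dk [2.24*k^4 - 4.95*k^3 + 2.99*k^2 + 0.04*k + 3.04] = 8.96*k^3 - 14.85*k^2 + 5.98*k + 0.04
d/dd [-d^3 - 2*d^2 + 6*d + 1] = -3*d^2 - 4*d + 6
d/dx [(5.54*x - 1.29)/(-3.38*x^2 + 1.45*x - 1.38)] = (18.7252*x^2 - 8.7204*x - 5.7747)/(11.4244*x^4 - 9.802*x^3 + 11.4313*x^2 - 4.002*x + 1.9044)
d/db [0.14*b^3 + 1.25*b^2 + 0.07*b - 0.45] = 0.42*b^2 + 2.5*b + 0.07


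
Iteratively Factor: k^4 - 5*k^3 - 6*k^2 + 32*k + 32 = (k - 4)*(k^3 - k^2 - 10*k - 8) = (k - 4)^2*(k^2 + 3*k + 2) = (k - 4)^2*(k + 2)*(k + 1)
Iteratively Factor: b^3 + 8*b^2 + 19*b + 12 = (b + 1)*(b^2 + 7*b + 12) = (b + 1)*(b + 3)*(b + 4)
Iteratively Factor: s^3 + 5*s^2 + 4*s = (s + 1)*(s^2 + 4*s) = (s + 1)*(s + 4)*(s)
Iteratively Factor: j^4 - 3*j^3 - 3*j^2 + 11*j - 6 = (j + 2)*(j^3 - 5*j^2 + 7*j - 3) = (j - 1)*(j + 2)*(j^2 - 4*j + 3) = (j - 1)^2*(j + 2)*(j - 3)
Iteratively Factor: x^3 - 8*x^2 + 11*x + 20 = (x + 1)*(x^2 - 9*x + 20) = (x - 4)*(x + 1)*(x - 5)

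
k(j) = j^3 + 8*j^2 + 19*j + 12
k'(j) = 3*j^2 + 16*j + 19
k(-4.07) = -0.23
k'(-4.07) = 3.57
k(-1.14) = -0.74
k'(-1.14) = 4.66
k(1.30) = 52.42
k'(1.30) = 44.87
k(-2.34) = -1.47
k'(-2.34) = -2.01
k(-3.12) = 0.22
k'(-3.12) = -1.72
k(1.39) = 56.55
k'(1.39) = 47.04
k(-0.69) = 2.37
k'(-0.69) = 9.39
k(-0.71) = 2.18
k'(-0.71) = 9.15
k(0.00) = 12.00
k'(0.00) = 19.00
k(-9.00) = -240.00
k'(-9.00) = 118.00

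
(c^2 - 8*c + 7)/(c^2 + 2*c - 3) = (c - 7)/(c + 3)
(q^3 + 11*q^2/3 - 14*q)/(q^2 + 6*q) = q - 7/3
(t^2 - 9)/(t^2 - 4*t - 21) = (t - 3)/(t - 7)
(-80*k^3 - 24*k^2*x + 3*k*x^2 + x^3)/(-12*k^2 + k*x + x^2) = (-20*k^2 - k*x + x^2)/(-3*k + x)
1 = 1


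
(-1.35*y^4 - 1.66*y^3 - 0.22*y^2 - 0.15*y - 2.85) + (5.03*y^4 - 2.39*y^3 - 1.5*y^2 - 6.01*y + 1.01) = 3.68*y^4 - 4.05*y^3 - 1.72*y^2 - 6.16*y - 1.84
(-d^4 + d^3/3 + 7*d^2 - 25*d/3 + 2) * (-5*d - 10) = 5*d^5 + 25*d^4/3 - 115*d^3/3 - 85*d^2/3 + 220*d/3 - 20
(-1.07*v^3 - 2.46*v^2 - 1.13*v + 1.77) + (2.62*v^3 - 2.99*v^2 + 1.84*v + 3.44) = 1.55*v^3 - 5.45*v^2 + 0.71*v + 5.21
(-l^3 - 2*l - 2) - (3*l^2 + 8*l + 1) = -l^3 - 3*l^2 - 10*l - 3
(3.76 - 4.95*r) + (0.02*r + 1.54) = 5.3 - 4.93*r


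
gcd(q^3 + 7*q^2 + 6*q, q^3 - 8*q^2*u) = q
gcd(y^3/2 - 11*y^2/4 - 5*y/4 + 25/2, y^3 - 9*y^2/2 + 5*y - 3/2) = 1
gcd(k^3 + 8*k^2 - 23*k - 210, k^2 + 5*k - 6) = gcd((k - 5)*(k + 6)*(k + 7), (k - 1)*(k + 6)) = k + 6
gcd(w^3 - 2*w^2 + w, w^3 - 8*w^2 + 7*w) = w^2 - w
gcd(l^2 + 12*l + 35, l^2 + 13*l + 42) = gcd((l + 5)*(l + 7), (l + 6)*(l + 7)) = l + 7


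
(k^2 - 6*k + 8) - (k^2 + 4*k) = 8 - 10*k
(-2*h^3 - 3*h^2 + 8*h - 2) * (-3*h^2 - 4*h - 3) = 6*h^5 + 17*h^4 - 6*h^3 - 17*h^2 - 16*h + 6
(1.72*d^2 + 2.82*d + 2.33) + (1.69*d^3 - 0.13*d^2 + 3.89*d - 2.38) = 1.69*d^3 + 1.59*d^2 + 6.71*d - 0.0499999999999998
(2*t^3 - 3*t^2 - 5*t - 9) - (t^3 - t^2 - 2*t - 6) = t^3 - 2*t^2 - 3*t - 3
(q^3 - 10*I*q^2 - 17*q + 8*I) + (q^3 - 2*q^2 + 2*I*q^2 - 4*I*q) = 2*q^3 - 2*q^2 - 8*I*q^2 - 17*q - 4*I*q + 8*I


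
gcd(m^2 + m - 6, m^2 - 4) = m - 2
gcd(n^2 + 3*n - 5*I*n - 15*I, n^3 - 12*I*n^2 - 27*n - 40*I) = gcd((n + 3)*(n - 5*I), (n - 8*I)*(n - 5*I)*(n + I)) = n - 5*I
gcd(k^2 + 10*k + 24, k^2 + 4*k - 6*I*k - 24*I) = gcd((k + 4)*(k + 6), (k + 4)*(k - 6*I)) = k + 4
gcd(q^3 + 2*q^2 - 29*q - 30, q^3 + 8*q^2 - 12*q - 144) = q + 6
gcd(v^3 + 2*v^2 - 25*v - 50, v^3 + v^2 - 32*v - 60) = v^2 + 7*v + 10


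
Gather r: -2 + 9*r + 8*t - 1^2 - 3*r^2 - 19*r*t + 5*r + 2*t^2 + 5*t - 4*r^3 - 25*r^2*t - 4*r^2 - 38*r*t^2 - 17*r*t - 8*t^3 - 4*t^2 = -4*r^3 + r^2*(-25*t - 7) + r*(-38*t^2 - 36*t + 14) - 8*t^3 - 2*t^2 + 13*t - 3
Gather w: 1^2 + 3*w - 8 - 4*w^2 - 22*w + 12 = -4*w^2 - 19*w + 5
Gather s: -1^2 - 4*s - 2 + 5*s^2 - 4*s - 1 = 5*s^2 - 8*s - 4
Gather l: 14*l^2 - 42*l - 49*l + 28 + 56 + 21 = 14*l^2 - 91*l + 105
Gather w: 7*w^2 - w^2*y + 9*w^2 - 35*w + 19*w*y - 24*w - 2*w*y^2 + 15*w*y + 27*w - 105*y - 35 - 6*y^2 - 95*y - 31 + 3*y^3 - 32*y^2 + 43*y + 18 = w^2*(16 - y) + w*(-2*y^2 + 34*y - 32) + 3*y^3 - 38*y^2 - 157*y - 48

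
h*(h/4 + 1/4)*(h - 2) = h^3/4 - h^2/4 - h/2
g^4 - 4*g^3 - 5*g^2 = g^2*(g - 5)*(g + 1)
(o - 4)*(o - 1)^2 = o^3 - 6*o^2 + 9*o - 4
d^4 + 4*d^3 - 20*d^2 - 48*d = d*(d - 4)*(d + 2)*(d + 6)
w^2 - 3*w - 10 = (w - 5)*(w + 2)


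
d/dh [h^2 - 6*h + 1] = 2*h - 6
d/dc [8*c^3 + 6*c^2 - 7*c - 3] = 24*c^2 + 12*c - 7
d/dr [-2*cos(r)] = 2*sin(r)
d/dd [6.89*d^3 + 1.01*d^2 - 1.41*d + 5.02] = 20.67*d^2 + 2.02*d - 1.41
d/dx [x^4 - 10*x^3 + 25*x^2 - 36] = 2*x*(2*x^2 - 15*x + 25)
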